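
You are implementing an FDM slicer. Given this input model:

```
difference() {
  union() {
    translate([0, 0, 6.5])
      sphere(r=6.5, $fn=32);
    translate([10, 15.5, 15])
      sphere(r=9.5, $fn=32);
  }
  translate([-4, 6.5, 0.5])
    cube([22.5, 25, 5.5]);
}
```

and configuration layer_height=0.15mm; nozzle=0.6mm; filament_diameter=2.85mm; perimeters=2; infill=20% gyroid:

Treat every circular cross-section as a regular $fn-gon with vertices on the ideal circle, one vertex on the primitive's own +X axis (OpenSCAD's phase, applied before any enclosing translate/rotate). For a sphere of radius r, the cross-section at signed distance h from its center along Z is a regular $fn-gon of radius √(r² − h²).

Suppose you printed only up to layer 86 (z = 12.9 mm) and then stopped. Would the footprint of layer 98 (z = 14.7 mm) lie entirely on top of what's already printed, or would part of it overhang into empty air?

part overhangs

Compare the two slices. At z = 12.9: the r=6.5 sphere slices to a regular 32-gon of circumradius 1.136 (√(r²−h²) with h=6.4 from center) (area = (32/2)·1.136²·sin(360°/32) = 4.03 mm²); the r=9.5 sphere at (10, 15.5) slices to a regular 32-gon of circumradius 9.265 (√(r²−h²) with h=2.1 from center) (area = (32/2)·9.265²·sin(360°/32) = 267.94 mm²); Combining (union): the 2 present regions are separate (no shared area or edge), so areas and boundary lengths simply add and each stays a separate island — area = 271.97 mm²; the cube at (-4, 6.5) is absent (z outside [0.5, 6]); Taking the first minus the rest: none of the subtracted shapes is present at this height, so that combined region is unchanged — area = 271.97 mm². At z = 14.7: the sphere does not reach this height (|z−center|=8.200 > r=6.5); the sphere at (10, 15.5): section is a regular 32-gon, circumradius = √(r²−h²) = √(9.5²−0.3²) = 9.495 (area = (32/2)·9.495²·sin(360°/32) = 281.43 mm²); Merging all regions: only the r=9.5 sphere at (10, 15.5) is present, so the union is just that shape — area = 281.43 mm²; the cube at (-4, 6.5) is not intersected at this z (z outside [0.5, 6]); Taking the first minus the rest: none of the subtracted shapes is present at this height, so that combined region is unchanged — area = 281.43 mm². Checking containment: at z = 14.7 the cross-section extends beyond the z = 12.9 cross-section by about 13.48 mm².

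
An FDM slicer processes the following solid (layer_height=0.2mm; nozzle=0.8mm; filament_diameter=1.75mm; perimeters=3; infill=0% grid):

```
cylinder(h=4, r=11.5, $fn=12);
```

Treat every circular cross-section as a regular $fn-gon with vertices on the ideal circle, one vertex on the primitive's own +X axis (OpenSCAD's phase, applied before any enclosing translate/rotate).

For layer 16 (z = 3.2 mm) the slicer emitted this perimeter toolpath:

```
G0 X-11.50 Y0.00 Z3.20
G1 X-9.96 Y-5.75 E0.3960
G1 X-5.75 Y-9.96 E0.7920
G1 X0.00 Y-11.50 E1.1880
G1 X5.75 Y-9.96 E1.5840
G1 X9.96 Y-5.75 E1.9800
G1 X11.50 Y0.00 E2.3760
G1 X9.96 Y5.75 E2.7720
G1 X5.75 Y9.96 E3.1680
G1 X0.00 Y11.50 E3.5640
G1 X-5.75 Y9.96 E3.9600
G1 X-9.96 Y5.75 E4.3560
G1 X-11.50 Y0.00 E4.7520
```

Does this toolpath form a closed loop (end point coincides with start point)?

Start point (G0): (-11.50, 0.00). End point (last G1): the path returns to the start — closed.

yes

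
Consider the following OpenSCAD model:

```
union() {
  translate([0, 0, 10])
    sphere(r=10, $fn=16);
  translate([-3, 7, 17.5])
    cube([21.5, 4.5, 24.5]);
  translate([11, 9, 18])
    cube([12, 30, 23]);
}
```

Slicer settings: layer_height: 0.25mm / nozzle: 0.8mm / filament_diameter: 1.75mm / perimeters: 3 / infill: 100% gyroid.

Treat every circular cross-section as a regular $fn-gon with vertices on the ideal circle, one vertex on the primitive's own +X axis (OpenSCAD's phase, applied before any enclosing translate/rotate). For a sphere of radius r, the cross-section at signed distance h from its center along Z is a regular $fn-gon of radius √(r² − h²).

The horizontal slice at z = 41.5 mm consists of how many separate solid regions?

At z = 41.5 mm: the sphere is not intersected at this z (|z−center|=31.500 > r=10); the cube at (-3, 7) (footprint 21.5×4.5) is included at this height; the cube at (11, 9) is not intersected at this z (z outside [18, 41]); Merging all regions: only the 21.5×4.5 cube at (-3, 7) is present, so the union is just that shape — 1 connected region. The result has 1 disconnected region.

1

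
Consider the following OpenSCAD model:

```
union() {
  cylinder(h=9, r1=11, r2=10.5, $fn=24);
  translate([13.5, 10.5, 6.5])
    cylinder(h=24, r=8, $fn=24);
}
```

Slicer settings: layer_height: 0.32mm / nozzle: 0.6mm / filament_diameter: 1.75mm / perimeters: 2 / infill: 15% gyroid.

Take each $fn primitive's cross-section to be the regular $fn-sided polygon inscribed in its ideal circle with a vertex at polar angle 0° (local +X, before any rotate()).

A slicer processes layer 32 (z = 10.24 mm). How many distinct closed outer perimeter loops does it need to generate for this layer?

1

At z = 10.24 mm: the cone is absent (z outside [0, 9]); the r=8 cylinder at (13.5, 10.5) contributes a regular 24-gon of circumradius 8; Taking the union: only the r=8 cylinder at (13.5, 10.5) is present, so the union is just that shape — 1 connected region. The result has 1 disconnected region.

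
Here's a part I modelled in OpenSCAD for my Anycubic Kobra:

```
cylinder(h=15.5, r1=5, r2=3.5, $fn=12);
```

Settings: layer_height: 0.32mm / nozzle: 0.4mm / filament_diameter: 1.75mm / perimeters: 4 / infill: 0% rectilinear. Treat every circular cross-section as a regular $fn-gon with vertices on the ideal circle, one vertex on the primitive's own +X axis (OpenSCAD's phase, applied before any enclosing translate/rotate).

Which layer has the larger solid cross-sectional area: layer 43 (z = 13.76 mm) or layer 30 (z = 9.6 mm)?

Layer 43 (z = 13.76): the cone: at t=0.888 of its height the radius interpolates to r₁+(r₂−r₁)t = 3.668, giving a regular 12-gon of that circumradius (area = (12/2)·3.668²·sin(360°/12) = 40.37 mm²). So its area = 40.37 mm². Layer 30 (z = 9.6): the cone (r1=5→r2=3.5) has section circumradius 4.071 here — a regular 12-gon (area = (12/2)·4.071²·sin(360°/12) = 49.72 mm²). So its area = 49.72 mm². Layer 30 is larger (49.72 vs 40.37 mm²).

layer 30 (z = 9.6 mm)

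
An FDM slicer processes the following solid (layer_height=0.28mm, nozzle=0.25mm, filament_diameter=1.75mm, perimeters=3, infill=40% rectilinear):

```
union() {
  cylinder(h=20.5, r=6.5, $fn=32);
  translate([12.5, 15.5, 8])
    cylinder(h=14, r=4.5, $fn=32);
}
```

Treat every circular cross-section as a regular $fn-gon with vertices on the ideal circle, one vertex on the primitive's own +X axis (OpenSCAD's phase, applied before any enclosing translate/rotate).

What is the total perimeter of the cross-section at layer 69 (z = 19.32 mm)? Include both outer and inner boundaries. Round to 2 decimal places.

At z = 19.32 mm: the r=6.5 cylinder gives a regular 32-gon of circumradius 6.5 (constant along its height) (perimeter = 2·32·6.500·sin(180°/32) = 40.78 mm); the r=4.5 cylinder at (12.5, 15.5) gives a regular 32-gon of circumradius 4.5 (constant along its height) (perimeter = 2·32·4.500·sin(180°/32) = 28.23 mm); Merging all regions: the 2 present regions are separate (no shared area or edge), so areas and boundary lengths simply add and each stays a separate island — boundary = 69.00 mm. Overall, the cross-section has 2 separate islands. Total boundary length (outer) = 69.00 mm.

69.00 mm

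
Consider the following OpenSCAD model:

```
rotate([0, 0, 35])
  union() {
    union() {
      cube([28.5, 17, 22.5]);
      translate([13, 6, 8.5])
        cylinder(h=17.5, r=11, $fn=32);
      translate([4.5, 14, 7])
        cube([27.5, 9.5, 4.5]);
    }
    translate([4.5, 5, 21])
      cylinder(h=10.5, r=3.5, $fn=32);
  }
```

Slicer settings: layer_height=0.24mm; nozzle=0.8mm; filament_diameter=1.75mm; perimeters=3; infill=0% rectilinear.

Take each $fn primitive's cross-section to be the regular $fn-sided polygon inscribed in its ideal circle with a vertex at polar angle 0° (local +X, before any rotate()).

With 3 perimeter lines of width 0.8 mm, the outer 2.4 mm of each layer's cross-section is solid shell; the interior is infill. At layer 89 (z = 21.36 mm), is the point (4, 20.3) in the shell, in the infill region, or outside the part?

At z = 21.36 mm: the cube (footprint 28.5×17) is included at this height; the cylinder at (13, 6): section is a regular 32-gon, circumradius r=11; the cube at (4.5, 14) is absent (z outside [7, 11.5]); Taking the union: the regions partially overlap (shared area 313.52 mm²), so overlapping operands fuse into one piece — 1 connected region; the r=3.5 cylinder at (4.5, 5) contributes a regular 32-gon of circumradius 3.5; Merging all regions: the r=3.5 cylinder at (4.5, 5) lies entirely inside that combined region, so the union is just that combined region — 1 connected region; (rotated 35° about Z; rotation is an isometry so areas/perimeters/island counts are preserved). Overall, the cross-section is a single solid region. Undo the 35° rotation: the query point maps to (14.920, 14.334) in the un-rotated model frame. The nearest boundary edge runs (13.00, 17.00)→(28.50, 17.00); distance from the point to it = 2.67 mm. The point is inside the cross-section and 2.67 mm from the nearest boundary — more than the 2.4 mm shell width (3 × 0.8), so it's in the infill interior.

infill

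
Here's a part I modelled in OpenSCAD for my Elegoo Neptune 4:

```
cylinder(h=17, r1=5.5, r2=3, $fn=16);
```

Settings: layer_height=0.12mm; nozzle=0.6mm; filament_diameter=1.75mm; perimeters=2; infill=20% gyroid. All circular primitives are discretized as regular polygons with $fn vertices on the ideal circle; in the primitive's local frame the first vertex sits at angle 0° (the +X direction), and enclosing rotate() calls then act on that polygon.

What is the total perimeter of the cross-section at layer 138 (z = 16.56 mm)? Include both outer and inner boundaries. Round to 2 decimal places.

At z = 16.56 mm: the cone contributes a regular 16-gon of circumradius 3.065 (interpolated between r1=5.5 and r2=3 at t=0.974) (perimeter = 2·16·3.065·sin(180°/16) = 19.13 mm). Overall, the cross-section is a single solid region. Total boundary length (outer) = 19.13 mm.

19.13 mm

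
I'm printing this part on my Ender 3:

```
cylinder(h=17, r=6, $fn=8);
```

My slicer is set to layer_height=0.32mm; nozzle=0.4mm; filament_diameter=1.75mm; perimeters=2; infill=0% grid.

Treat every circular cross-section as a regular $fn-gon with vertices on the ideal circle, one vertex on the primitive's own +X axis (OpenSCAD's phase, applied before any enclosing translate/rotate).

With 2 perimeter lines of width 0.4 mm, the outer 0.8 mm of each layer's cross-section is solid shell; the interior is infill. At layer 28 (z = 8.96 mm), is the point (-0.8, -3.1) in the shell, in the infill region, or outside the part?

At z = 8.96 mm: the r=6 cylinder gives a regular 8-gon of circumradius 6 (constant along its height). Overall, the cross-section is a single solid region. The nearest boundary edge runs (-4.24, -4.24)→(-0.00, -6.00); distance from the point to it = 2.37 mm. The point is inside the cross-section and 2.37 mm from the nearest boundary — more than the 0.8 mm shell width (2 × 0.4), so it's in the infill interior.

infill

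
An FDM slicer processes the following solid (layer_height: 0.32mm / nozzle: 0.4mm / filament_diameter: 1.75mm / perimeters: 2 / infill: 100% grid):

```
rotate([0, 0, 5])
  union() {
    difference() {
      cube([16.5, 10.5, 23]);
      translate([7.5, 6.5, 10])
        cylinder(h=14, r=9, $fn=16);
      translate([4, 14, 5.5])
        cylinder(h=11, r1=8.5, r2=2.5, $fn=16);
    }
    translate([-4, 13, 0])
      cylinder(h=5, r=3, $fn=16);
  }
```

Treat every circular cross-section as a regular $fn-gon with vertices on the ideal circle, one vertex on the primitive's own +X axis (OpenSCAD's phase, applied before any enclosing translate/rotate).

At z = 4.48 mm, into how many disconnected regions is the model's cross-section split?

At z = 4.48 mm: the cube (footprint 16.5×10.5) is included at this height; the cylinder at (7.5, 6.5) does not reach this height (z outside [10, 24]); the cone at (4, 14) does not reach this height (z outside [5.5, 16.5]); Subtracting the remaining from the first: none of the subtracted shapes is present at this height, so the 16.5×10.5 cube is unchanged — 1 connected region; the r=3 cylinder at (-4, 13) contributes a regular 16-gon of circumradius 3; Merging all regions: the 2 present regions are separate (no shared area or edge), so areas and boundary lengths simply add and each stays a separate island — 2 connected regions; (rotated 5° about Z; rotation is an isometry so areas/perimeters/island counts are preserved). The result has 2 disconnected regions.

2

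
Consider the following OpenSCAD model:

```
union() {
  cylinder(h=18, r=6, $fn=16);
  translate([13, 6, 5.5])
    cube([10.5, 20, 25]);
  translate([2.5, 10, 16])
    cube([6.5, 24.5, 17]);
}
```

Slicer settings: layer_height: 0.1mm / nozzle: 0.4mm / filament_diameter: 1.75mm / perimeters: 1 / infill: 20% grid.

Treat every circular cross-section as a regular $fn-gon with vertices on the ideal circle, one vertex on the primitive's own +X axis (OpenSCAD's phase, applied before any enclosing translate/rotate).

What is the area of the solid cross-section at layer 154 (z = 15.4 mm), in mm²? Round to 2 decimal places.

320.21 mm²

At z = 15.4 mm: the cylinder: section is a regular 16-gon, circumradius r=6 (area = (16/2)·6.000²·sin(360°/16) = 110.21 mm²); the cube at (13, 6) (footprint 10.5×20) is included at this height (area 210.00 mm²); the cube at (2.5, 10) does not reach this height (z outside [16, 33]); Combining (union): the 2 present regions are separate (no shared area or edge), so areas and boundary lengths simply add and each stays a separate island — area = 320.21 mm². Overall, the cross-section has 2 separate islands. Net area = 320.21 mm².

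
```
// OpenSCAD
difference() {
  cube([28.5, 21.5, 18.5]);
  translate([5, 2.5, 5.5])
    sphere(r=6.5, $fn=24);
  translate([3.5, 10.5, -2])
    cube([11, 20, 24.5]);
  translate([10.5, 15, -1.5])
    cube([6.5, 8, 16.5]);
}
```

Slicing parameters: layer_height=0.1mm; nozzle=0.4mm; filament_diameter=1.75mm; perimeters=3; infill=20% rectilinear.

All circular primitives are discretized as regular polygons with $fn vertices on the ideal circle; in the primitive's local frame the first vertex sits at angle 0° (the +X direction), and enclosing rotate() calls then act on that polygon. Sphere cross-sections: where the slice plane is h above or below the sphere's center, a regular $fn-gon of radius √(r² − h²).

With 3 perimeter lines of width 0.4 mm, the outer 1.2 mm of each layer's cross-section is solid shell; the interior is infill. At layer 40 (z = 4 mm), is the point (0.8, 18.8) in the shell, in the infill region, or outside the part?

At z = 4 mm: the cube is present — its section is the full 28.5×21.5 rectangle; the sphere at (5, 2.5): section is a regular 24-gon, circumradius = √(r²−h²) = √(6.5²−1.5²) = 6.325; the cube at (3.5, 10.5) (footprint 11×20) is included at this height; the cube at (10.5, 15) is present — its section is the full 6.5×8 rectangle; Taking the first minus the rest: starting from the 28.5×21.5 cube, the r=6.5 sphere at (5, 2.5) partially overlaps it — only the 86.56 mm² overlap (of its 124.23 mm²) is removed, clipping the outline; the 11×20 cube at (3.5, 10.5) partially overlaps it — only the 121.00 mm² overlap (of its 220.00 mm²) is removed, clipping the outline; the 6.5×8 cube at (10.5, 15) partially overlaps it — only the 16.25 mm² overlap (of its 52.00 mm²) is removed, clipping the outline — 1 connected region. Overall, the cross-section is a single solid region. The nearest boundary edge runs (0.00, 6.28)→(0.00, 21.50); distance from the point to it = 0.80 mm. The point is inside the cross-section, 0.80 mm from the nearest boundary — within the 1.2 mm shell band (3 × 0.4).

shell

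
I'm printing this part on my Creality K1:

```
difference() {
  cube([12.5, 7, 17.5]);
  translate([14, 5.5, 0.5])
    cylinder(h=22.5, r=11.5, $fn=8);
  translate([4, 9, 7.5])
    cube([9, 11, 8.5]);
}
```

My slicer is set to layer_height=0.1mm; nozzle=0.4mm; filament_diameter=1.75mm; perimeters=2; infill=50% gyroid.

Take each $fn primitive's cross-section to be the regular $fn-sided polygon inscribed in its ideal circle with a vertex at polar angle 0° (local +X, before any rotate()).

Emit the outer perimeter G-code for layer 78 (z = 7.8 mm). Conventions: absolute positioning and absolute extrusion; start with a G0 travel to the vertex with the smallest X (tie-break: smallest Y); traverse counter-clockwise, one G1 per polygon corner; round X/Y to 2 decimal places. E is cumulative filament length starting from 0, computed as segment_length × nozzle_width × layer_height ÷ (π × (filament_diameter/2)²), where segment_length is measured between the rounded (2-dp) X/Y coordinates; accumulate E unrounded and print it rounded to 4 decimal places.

At z = 7.8 mm: the cube is present — its section is the full 12.5×7 rectangle; the cylinder at (14, 5.5): section is a regular 8-gon, circumradius r=11.5; the cube at (4, 9) is present — its section is the full 9×11 rectangle; Taking the first minus the rest: starting from the 12.5×7 cube, the r=11.5 cylinder at (14, 5.5) partially overlaps it — only the 63.27 mm² overlap (of its 374.06 mm²) is removed, clipping the outline; the 9×11 cube at (4, 9) misses the remaining region (no effect) — 1 connected region. The outline is a single polygon with 5 vertices. Extrusion per mm of travel: 0.4 × 0.1 / (π × 0.875²) = 0.016630. Accumulating E over each segment gives final E = 0.3738.

G0 X0.00 Y0.00 Z7.80
G1 X4.78 Y0.00 E0.0795
G1 X2.50 Y5.50 E0.1785
G1 X3.12 Y7.00 E0.2055
G1 X0.00 Y7.00 E0.2574
G1 X0.00 Y0.00 E0.3738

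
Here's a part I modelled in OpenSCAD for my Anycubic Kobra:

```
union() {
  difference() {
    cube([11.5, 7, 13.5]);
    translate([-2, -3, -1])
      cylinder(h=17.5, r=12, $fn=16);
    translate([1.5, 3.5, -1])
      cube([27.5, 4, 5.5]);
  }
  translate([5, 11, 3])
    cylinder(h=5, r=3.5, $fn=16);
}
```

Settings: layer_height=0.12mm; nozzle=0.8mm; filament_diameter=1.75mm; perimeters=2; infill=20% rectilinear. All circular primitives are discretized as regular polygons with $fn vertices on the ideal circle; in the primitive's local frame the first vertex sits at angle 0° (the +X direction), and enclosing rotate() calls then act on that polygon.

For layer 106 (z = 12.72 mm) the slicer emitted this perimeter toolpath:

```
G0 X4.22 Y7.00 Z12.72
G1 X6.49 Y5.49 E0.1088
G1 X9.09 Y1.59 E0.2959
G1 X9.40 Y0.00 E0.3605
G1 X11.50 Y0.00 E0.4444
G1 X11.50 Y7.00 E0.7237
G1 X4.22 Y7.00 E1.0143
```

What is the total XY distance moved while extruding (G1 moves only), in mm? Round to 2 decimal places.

Sum the Euclidean lengths of each G1 segment: total = 25.41 mm.

25.41 mm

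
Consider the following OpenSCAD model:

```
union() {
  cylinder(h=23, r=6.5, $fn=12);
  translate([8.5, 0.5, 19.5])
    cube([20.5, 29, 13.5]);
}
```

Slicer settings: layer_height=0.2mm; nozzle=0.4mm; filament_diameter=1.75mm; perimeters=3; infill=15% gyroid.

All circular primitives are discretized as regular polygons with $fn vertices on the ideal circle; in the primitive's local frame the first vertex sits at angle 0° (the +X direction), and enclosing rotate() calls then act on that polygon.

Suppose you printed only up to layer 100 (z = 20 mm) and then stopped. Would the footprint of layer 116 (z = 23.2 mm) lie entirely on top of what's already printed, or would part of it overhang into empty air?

entirely on top

Compare the two slices. At z = 20: the cylinder: section is a regular 12-gon, circumradius r=6.5 (area = (12/2)·6.500²·sin(360°/12) = 126.75 mm²); the cube at (8.5, 0.5) (footprint 20.5×29) is included at this height (area 594.50 mm²); Merging all regions: the 2 present regions are separate (no shared area or edge), so areas and boundary lengths simply add and each stays a separate island — area = 721.25 mm². At z = 23.2: the cylinder is absent (z outside [0, 23]); the 20.5×29 cube at (8.5, 0.5) contributes its full rectangle (area 594.50 mm²); Combining (union): only the 20.5×29 cube at (8.5, 0.5) is present, so the union is just that shape — area = 594.50 mm². Checking containment: the cross-section at z = 23.2 is a subset of the cross-section at z = 20.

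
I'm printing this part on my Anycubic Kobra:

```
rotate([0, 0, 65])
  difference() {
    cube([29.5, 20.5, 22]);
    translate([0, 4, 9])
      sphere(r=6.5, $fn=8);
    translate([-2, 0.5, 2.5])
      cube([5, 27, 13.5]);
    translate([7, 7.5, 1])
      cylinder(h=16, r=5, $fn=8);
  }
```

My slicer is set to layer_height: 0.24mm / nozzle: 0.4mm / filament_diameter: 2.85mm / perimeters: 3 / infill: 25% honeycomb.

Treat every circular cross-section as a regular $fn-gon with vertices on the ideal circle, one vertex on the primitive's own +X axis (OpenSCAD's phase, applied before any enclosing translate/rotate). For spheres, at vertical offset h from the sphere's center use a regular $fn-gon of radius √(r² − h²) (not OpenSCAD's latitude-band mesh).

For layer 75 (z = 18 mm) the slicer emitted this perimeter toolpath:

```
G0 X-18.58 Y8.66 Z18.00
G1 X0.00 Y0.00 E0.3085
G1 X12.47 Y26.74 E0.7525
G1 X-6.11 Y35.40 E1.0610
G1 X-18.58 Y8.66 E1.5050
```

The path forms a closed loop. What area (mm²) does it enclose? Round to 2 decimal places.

604.82 mm²

Apply the shoelace formula to the sequence of (X, Y) vertices; enclosed area = 604.82 mm².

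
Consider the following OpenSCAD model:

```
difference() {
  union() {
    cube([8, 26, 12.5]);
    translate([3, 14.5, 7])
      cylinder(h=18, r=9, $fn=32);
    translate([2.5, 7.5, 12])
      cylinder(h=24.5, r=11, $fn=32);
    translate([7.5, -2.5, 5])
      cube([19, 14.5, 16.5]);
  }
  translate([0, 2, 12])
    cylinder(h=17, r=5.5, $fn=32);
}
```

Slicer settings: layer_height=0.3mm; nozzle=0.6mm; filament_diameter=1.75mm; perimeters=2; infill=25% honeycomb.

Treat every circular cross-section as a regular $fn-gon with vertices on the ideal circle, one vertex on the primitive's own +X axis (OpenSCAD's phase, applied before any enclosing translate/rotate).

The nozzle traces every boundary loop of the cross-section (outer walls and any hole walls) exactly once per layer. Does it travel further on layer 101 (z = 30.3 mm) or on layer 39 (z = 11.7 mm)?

Layer 101 (z = 30.3): the cube is absent (z outside [0, 12.5]); the cylinder at (3, 14.5) does not reach this height (z outside [7, 25]); the r=11 cylinder at (2.5, 7.5) gives a regular 32-gon of circumradius 11 (constant along its height) (perimeter = 2·32·11.000·sin(180°/32) = 69.00 mm); the cube at (7.5, -2.5) does not reach this height (z outside [5, 21.5]); Combining (union): only the r=11 cylinder at (2.5, 7.5) is present, so the union is just that shape — boundary = 69.00 mm; the cylinder at (0, 2) is absent (z outside [12, 29]); Taking the first minus the rest: none of the subtracted shapes is present at this height, so the result so far is unchanged — boundary = 69.00 mm. So its perimeter = 69.00 mm. Layer 39 (z = 11.7): the 8×26 cube contributes its full rectangle (perimeter 68.00 mm); the r=9 cylinder at (3, 14.5) gives a regular 32-gon of circumradius 9 (constant along its height) (perimeter = 2·32·9.000·sin(180°/32) = 56.46 mm); the cylinder at (2.5, 7.5) is absent (z outside [12, 36.5]); the 19×14.5 cube at (7.5, -2.5) contributes its full rectangle (perimeter 67.00 mm); Merging all regions: the regions partially overlap (shared area 154.78 mm²), so the edge portions inside another operand are dropped and the merged outline is re-measured after clipping — boundary = 112.98 mm; the cylinder at (0, 2) does not reach this height (z outside [12, 29]); After the difference (first − rest): none of the subtracted shapes is present at this height, so the result so far is unchanged — boundary = 112.98 mm. So its perimeter = 112.98 mm. Layer 39 is larger (112.98 vs 69.00 mm).

layer 39 (z = 11.7 mm)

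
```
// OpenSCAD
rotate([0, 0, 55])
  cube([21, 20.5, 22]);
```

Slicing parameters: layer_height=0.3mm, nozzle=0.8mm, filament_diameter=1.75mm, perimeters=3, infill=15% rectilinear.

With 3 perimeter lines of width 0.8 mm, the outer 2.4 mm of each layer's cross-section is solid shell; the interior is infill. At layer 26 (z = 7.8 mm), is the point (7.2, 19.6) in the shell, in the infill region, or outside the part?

At z = 7.8 mm: the cube is present — its section is the full 21×20.5 rectangle; (rotated 55° about Z; rotation is an isometry so areas/perimeters/island counts are preserved). Overall, the cross-section is a single solid region. Undo the 55° rotation: the query point maps to (20.185, 5.344) in the un-rotated model frame. The nearest boundary edge runs (21.00, 0.00)→(21.00, 20.50); distance from the point to it = 0.81 mm. The point is inside the cross-section, 0.81 mm from the nearest boundary — within the 2.4 mm shell band (3 × 0.8).

shell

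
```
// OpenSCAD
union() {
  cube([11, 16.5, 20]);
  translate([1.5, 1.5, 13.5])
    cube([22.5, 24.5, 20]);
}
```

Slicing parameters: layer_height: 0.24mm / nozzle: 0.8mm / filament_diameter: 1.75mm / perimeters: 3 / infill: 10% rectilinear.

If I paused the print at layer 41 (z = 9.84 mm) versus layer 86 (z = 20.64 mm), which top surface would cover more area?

layer 86 (z = 20.64 mm)

Layer 41 (z = 9.84): the cube is present — its section is the full 11×16.5 rectangle (area 181.50 mm²); the cube at (1.5, 1.5) is absent (z outside [13.5, 33.5]); Taking the union: only the 11×16.5 cube is present, so the union is just that shape — area = 181.50 mm². So its area = 181.50 mm². Layer 86 (z = 20.64): the cube is absent (z outside [0, 20]); the 22.5×24.5 cube at (1.5, 1.5) contributes its full rectangle (area 551.25 mm²); Combining (union): only the 22.5×24.5 cube at (1.5, 1.5) is present, so the union is just that shape — area = 551.25 mm². So its area = 551.25 mm². Layer 86 is larger (551.25 vs 181.50 mm²).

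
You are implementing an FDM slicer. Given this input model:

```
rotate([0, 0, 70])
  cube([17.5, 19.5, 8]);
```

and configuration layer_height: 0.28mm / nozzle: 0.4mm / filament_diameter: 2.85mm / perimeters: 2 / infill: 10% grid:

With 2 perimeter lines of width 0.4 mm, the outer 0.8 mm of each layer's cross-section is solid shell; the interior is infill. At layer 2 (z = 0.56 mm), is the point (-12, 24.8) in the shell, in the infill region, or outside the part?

At z = 0.56 mm: the 17.5×19.5 cube contributes its full rectangle; (rotated 70° about Z; rotation is an isometry so areas/perimeters/island counts are preserved). Overall, the cross-section is a single solid region. Undo the 70° rotation: the query point maps to (19.200, 19.758) in the un-rotated model frame. The nearest boundary edge runs (17.50, 0.00)→(17.50, 19.50); distance from the point to it = 1.72 mm. The point is not inside any of the regions above, so it lies outside the cross-section (1.72 mm from the nearest boundary).

outside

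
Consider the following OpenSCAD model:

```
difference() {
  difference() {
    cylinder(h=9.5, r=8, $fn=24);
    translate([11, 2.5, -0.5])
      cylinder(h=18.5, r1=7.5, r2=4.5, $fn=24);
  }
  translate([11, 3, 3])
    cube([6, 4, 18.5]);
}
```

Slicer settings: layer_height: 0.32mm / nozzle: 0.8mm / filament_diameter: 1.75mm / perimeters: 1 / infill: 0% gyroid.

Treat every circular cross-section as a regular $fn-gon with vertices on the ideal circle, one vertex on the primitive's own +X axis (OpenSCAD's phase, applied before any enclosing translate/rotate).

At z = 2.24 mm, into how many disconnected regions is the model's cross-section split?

At z = 2.24 mm: the r=8 cylinder gives a regular 24-gon of circumradius 8 (constant along its height); the cone at (11, 2.5): at t=0.148 of its height the radius interpolates to r₁+(r₂−r₁)t = 7.056, giving a regular 24-gon of that circumradius; Subtracting the remaining from the first: starting from the r=8 cylinder, the cone at (11, 2.5) partially overlaps it — only the 24.80 mm² overlap (of its 154.62 mm²) is removed, clipping the outline — 1 connected region; the cube at (11, 3) is not intersected at this z (z outside [3, 21.5]); Taking the first minus the rest: none of the subtracted shapes is present at this height, so the result so far is unchanged — 1 connected region. The result has 1 disconnected region.

1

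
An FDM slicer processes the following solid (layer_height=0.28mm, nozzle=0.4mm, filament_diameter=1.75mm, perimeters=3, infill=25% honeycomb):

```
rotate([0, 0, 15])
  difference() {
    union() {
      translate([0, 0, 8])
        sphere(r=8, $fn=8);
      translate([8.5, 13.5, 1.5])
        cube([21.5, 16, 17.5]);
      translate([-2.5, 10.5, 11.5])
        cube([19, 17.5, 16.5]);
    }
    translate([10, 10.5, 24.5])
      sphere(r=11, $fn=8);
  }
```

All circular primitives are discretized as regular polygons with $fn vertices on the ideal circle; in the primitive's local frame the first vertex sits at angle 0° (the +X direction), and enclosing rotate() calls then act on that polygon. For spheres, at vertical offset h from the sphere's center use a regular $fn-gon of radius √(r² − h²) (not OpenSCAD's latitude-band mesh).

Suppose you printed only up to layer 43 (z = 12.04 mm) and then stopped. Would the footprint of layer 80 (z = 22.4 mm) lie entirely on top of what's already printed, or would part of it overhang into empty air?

entirely on top

Compare the two slices. At z = 12.04: the sphere: section is a regular 8-gon, circumradius = √(r²−h²) = √(8²−4.04²) = 6.905 (area = (8/2)·6.905²·sin(360°/8) = 134.85 mm²); the 21.5×16 cube at (8.5, 13.5) contributes its full rectangle (area 344.00 mm²); the 19×17.5 cube at (-2.5, 10.5) contributes its full rectangle (area 332.50 mm²); Taking the union: the regions partially overlap — summed areas 811.35 mm² minus the doubly-counted overlap 116.00 mm² gives 695.35 mm² — area = 695.35 mm²; the sphere at (10, 10.5) does not reach this height (|z−center|=12.460 > r=11); After the difference (first − rest): none of the subtracted shapes is present at this height, so that combined region is unchanged — area = 695.35 mm²; (rotated 15° about Z; rotation is an isometry so areas/perimeters/island counts are preserved). At z = 22.4: the sphere is absent (|z−center|=14.400 > r=8); the cube at (8.5, 13.5) is absent (z outside [1.5, 19]); the 19×17.5 cube at (-2.5, 10.5) contributes its full rectangle (area 332.50 mm²); Combining (union): only the 19×17.5 cube at (-2.5, 10.5) is present, so the union is just that shape — area = 332.50 mm²; the r=11 sphere at (10, 10.5) slices to a regular 8-gon of circumradius 10.798 (√(r²−h²) with h=2.1 from center) (area = (8/2)·10.798²·sin(360°/8) = 329.77 mm²); After the difference (first − rest): starting from the result so far (332.50 mm²), the r=11 sphere at (10, 10.5) partially overlaps it — only the 143.88 mm² overlap (of its 329.77 mm²) is removed, clipping the outline — area = 188.62 mm²; (rotated 15° about Z; rotation is an isometry so areas/perimeters/island counts are preserved). Checking containment: the cross-section at z = 22.4 is a subset of the cross-section at z = 12.04.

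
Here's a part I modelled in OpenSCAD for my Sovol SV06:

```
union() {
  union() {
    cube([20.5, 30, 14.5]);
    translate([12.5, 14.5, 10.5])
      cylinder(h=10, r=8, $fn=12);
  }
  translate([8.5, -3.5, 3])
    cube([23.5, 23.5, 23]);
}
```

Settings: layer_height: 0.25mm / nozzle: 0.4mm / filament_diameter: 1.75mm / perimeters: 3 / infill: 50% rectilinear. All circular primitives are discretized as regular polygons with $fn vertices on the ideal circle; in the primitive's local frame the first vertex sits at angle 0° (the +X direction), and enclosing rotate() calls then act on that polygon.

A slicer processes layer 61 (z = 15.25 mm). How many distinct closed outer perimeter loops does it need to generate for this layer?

At z = 15.25 mm: the cube is not intersected at this z (z outside [0, 14.5]); the r=8 cylinder at (12.5, 14.5) contributes a regular 12-gon of circumradius 8; Merging all regions: only the r=8 cylinder at (12.5, 14.5) is present, so the union is just that shape — 1 connected region; the cube at (8.5, -3.5) is present — its section is the full 23.5×23.5 rectangle; Combining (union): the regions partially overlap (shared area 138.98 mm²), so overlapping operands fuse into one piece — 1 connected region. The result has 1 disconnected region.

1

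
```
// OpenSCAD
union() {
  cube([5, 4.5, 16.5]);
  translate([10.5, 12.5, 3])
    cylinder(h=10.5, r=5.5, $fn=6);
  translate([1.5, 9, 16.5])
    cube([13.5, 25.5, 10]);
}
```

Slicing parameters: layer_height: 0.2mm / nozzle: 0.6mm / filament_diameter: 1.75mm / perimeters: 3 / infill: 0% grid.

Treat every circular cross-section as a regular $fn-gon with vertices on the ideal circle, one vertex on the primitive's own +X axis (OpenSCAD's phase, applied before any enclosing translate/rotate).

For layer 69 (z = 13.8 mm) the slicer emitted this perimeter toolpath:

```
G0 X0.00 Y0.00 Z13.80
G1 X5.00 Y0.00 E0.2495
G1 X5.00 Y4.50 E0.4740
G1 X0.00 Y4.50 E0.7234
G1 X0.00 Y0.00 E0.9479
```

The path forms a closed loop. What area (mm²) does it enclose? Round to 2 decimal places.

22.50 mm²

Apply the shoelace formula to the sequence of (X, Y) vertices; enclosed area = 22.50 mm².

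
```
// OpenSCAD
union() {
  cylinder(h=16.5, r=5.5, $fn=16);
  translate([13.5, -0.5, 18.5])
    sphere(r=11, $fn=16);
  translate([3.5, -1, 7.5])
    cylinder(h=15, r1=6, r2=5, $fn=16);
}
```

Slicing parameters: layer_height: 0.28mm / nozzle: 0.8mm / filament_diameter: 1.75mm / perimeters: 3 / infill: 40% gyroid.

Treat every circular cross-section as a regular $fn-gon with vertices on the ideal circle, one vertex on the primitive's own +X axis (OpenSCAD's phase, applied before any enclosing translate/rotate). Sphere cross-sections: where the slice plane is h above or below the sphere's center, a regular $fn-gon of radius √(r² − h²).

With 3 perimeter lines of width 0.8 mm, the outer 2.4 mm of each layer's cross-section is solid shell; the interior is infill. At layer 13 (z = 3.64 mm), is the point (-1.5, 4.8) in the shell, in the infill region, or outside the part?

At z = 3.64 mm: the r=5.5 cylinder gives a regular 16-gon of circumradius 5.5 (constant along its height); the sphere at (13.5, -0.5) does not reach this height (|z−center|=14.860 > r=11); the cone at (3.5, -1) is not intersected at this z (z outside [7.5, 22.5]); Merging all regions: only the r=5.5 cylinder is present, so the union is just that shape — 1 connected region. Overall, the cross-section is a single solid region. The nearest boundary edge runs (0.00, 5.50)→(-2.10, 5.08); distance from the point to it = 0.39 mm. The point is inside the cross-section, 0.39 mm from the nearest boundary — within the 2.4 mm shell band (3 × 0.8).

shell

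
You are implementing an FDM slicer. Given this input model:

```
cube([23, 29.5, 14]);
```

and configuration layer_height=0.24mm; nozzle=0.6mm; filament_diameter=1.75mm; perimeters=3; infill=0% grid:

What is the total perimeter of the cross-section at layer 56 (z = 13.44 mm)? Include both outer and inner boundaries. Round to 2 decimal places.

105.00 mm

At z = 13.44 mm: the cube is present — its section is the full 23×29.5 rectangle (perimeter 105.00 mm). Overall, the cross-section is a single solid region. Total boundary length (outer) = 105.00 mm.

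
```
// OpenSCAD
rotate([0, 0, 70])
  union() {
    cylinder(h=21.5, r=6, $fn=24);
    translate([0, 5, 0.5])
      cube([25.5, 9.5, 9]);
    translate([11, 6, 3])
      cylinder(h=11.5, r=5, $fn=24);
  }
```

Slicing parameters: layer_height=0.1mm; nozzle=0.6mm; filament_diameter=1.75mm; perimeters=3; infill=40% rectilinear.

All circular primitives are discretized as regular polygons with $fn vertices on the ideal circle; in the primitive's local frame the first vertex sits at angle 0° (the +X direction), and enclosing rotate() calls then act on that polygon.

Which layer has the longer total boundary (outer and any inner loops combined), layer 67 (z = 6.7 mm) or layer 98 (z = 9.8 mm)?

Layer 67 (z = 6.7): the cylinder: section is a regular 24-gon, circumradius r=6 (perimeter = 2·24·6.000·sin(180°/24) = 37.59 mm); the cube at (0, 5) (footprint 25.5×9.5) is included at this height (perimeter 70.00 mm); the r=5 cylinder at (11, 6) gives a regular 24-gon of circumradius 5 (constant along its height) (perimeter = 2·24·5.000·sin(180°/24) = 31.33 mm); Taking the union: the regions partially overlap (shared area 50.83 mm²), so the edge portions inside another operand are dropped and the merged outline is re-measured after clipping — boundary = 103.79 mm; (whole slice rotated 70° about Z — lengths, areas and connectivity unchanged). So its perimeter = 103.79 mm. Layer 98 (z = 9.8): the r=6 cylinder gives a regular 24-gon of circumradius 6 (constant along its height) (perimeter = 2·24·6.000·sin(180°/24) = 37.59 mm); the cube at (0, 5) is not intersected at this z (z outside [0.5, 9.5]); the r=5 cylinder at (11, 6) contributes a regular 24-gon of circumradius 5 (perimeter = 2·24·5.000·sin(180°/24) = 31.33 mm); Taking the union: the 2 present regions are separate (no shared area or edge), so areas and boundary lengths simply add and each stays a separate island — boundary = 68.92 mm; (whole slice rotated 70° about Z — lengths, areas and connectivity unchanged). So its perimeter = 68.92 mm. Layer 67 is larger (103.79 vs 68.92 mm).

layer 67 (z = 6.7 mm)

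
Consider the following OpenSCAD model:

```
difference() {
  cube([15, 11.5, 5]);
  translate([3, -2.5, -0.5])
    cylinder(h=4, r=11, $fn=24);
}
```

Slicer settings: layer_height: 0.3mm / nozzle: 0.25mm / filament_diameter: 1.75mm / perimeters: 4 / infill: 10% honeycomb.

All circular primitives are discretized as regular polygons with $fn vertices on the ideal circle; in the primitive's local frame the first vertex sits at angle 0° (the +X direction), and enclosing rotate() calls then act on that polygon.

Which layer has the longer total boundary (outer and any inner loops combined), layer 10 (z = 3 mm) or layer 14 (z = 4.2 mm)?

layer 14 (z = 4.2 mm)

Layer 10 (z = 3): the 15×11.5 cube contributes its full rectangle (perimeter 53.00 mm); the r=11 cylinder at (3, -2.5) contributes a regular 24-gon of circumradius 11 (perimeter = 2·24·11.000·sin(180°/24) = 68.92 mm); Taking the first minus the rest: starting from the 15×11.5 cube, the r=11 cylinder at (3, -2.5) partially overlaps it — only the 91.77 mm² overlap (of its 375.81 mm²) is removed, clipping the outline — boundary = 49.01 mm. So its perimeter = 49.01 mm. Layer 14 (z = 4.2): the cube (footprint 15×11.5) is included at this height (perimeter 53.00 mm); the cylinder at (3, -2.5) is not intersected at this z (z outside [-0.5, 3.5]); Taking the first minus the rest: none of the subtracted shapes is present at this height, so the 15×11.5 cube is unchanged — boundary = 53.00 mm. So its perimeter = 53.00 mm. Layer 14 is larger (53.00 vs 49.01 mm).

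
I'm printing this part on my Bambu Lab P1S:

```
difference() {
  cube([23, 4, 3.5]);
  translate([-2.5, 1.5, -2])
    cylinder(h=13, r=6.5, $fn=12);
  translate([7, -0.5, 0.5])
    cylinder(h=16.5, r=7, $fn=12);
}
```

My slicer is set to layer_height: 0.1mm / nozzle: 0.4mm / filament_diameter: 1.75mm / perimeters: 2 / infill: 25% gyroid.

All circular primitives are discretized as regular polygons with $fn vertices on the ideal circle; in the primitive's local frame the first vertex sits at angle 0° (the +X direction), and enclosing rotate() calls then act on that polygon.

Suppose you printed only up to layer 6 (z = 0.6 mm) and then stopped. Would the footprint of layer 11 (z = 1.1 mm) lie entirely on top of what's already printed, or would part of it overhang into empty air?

entirely on top

Compare the two slices. At z = 0.6: the 23×4 cube contributes its full rectangle (area 92.00 mm²); the r=6.5 cylinder at (-2.5, 1.5) contributes a regular 12-gon of circumradius 6.5 (area = (12/2)·6.500²·sin(360°/12) = 126.75 mm²); the cylinder at (7, -0.5): section is a regular 12-gon, circumradius r=7 (area = (12/2)·7.000²·sin(360°/12) = 147.00 mm²); Subtracting the remaining from the first: starting from the 23×4 cube (92.00 mm²), the r=6.5 cylinder at (-2.5, 1.5) partially overlaps it — only the 14.86 mm² overlap (of its 126.75 mm²) is removed, clipping the outline; the r=7 cylinder at (7, -0.5) partially overlaps it — only the 38.09 mm² overlap (of its 147.00 mm²) is removed, clipping the outline — area = 39.05 mm². At z = 1.1: the cube (footprint 23×4) is included at this height (area 92.00 mm²); the r=6.5 cylinder at (-2.5, 1.5) gives a regular 12-gon of circumradius 6.5 (constant along its height) (area = (12/2)·6.500²·sin(360°/12) = 126.75 mm²); the cylinder at (7, -0.5): section is a regular 12-gon, circumradius r=7 (area = (12/2)·7.000²·sin(360°/12) = 147.00 mm²); Subtracting the remaining from the first: starting from the 23×4 cube (92.00 mm²), the r=6.5 cylinder at (-2.5, 1.5) partially overlaps it — only the 14.86 mm² overlap (of its 126.75 mm²) is removed, clipping the outline; the r=7 cylinder at (7, -0.5) partially overlaps it — only the 38.09 mm² overlap (of its 147.00 mm²) is removed, clipping the outline — area = 39.05 mm². Checking containment: the cross-section at z = 1.1 is a subset of the cross-section at z = 0.6.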